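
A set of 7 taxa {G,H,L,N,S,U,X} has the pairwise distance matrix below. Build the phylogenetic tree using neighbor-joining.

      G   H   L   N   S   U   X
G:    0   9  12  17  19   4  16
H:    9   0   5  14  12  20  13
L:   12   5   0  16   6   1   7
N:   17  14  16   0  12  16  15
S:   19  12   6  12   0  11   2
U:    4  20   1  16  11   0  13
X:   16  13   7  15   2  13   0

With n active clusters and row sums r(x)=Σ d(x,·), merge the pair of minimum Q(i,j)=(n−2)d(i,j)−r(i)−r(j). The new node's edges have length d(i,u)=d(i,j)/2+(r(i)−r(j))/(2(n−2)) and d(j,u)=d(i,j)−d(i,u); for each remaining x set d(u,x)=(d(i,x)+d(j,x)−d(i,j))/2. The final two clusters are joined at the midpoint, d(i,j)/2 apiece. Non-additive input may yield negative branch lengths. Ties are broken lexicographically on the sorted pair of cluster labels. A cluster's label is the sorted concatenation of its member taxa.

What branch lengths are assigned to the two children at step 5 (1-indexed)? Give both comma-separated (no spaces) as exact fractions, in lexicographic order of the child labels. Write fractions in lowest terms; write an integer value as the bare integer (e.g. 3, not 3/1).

step 1: merge (G,U) at d=4, Q=-122; branch lengths G→16/5, U→4/5; new cluster GU
  updated: d(GU,H)=25/2, d(GU,L)=9/2, d(GU,N)=29/2, d(GU,S)=13, d(GU,X)=25/2
step 2: merge (S,X) at d=2, Q=-173/2; branch lengths S→7/16, X→25/16; new cluster SX
  updated: d(GU,SX)=47/4, d(H,SX)=23/2, d(L,SX)=11/2, d(N,SX)=25/2
step 3: merge (GU,L) at d=9/2, Q=-243/4; branch lengths GU→103/24, L→5/24; new cluster GLU
  updated: d(GLU,H)=13/2, d(GLU,N)=13, d(GLU,SX)=51/8
step 4: merge (GLU,H) at d=13/2, Q=-359/8; branch lengths GLU→55/32, H→153/32; new cluster GHLU
  updated: d(GHLU,N)=41/4, d(GHLU,SX)=91/16
step 5: merge (GHLU,N) at d=41/4, Q=-455/16; branch lengths GHLU→55/32, N→273/32; new cluster GHLNU
  updated: d(GHLNU,SX)=127/32
step 6: merge (GHLNU,SX) at d=127/32; branch lengths GHLNU→127/64, SX→127/64; new cluster GHLNSUX
final tree: (((((G:16/5,U:4/5):103/24,L:5/24):55/32,H:153/32):55/32,N:273/32):127/64,(S:7/16,X:25/16):127/64)
total length: 999/32

55/32,273/32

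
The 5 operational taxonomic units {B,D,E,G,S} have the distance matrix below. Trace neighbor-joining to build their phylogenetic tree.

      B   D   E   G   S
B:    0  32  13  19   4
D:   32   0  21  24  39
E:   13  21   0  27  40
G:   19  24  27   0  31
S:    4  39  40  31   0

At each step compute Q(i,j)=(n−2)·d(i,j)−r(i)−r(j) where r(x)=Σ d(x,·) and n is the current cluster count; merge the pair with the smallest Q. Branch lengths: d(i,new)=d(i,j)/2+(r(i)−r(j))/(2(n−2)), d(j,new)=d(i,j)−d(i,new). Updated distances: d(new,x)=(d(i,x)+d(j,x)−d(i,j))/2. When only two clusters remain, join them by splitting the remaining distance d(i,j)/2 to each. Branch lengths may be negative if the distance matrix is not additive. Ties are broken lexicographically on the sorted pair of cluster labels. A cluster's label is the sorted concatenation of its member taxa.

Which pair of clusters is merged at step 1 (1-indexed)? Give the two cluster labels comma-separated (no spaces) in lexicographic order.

B,S

step 1: merge (B,S) at d=4, Q=-170; branch lengths B→-17/3, S→29/3; new cluster BS
  updated: d(BS,D)=67/2, d(BS,E)=49/2, d(BS,G)=23
step 2: merge (BS,G) at d=23, Q=-109; branch lengths BS→53/4, G→39/4; new cluster BGS
  updated: d(BGS,D)=69/4, d(BGS,E)=57/4
step 3: merge (BGS,D) at d=69/4, Q=-105/2; branch lengths BGS→21/4, D→12; new cluster BDGS
  updated: d(BDGS,E)=9
step 4: merge (BDGS,E) at d=9; branch lengths BDGS→9/2, E→9/2; new cluster BDEGS
final tree: ((((B:-17/3,S:29/3):53/4,G:39/4):21/4,D:12):9/2,E:9/2)
total length: 213/4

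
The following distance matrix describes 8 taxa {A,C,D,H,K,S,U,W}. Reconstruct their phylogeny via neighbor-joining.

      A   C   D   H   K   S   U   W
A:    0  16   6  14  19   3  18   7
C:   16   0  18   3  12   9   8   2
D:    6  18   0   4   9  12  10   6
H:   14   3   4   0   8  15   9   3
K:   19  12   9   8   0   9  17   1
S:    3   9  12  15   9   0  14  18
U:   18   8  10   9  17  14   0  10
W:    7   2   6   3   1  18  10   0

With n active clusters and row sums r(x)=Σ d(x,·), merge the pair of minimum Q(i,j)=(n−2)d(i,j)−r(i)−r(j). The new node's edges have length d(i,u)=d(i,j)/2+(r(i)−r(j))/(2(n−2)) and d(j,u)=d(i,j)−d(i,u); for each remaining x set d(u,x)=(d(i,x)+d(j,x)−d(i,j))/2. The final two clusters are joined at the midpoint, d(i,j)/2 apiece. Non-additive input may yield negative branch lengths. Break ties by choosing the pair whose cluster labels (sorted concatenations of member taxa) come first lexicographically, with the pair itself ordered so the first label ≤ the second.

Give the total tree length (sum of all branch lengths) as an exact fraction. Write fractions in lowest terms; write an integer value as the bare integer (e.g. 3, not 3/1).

911/32

iteration 1: select A,S (d=3, Q=-145); attach at lengths (7/4, 5/4); label the merged cluster AS
  updated: d(AS,C)=11, d(AS,D)=15/2, d(AS,H)=13, d(AS,K)=25/2, d(AS,U)=29/2, d(AS,W)=11
iteration 2: select K,W (d=1, Q=-175/2); attach at lengths (63/20, -43/20); label the merged cluster KW
  updated: d(AS,KW)=45/4, d(C,KW)=13/2, d(D,KW)=7, d(H,KW)=5, d(KW,U)=13
iteration 3: select AS,D (d=15/2, Q=-295/4); attach at lengths (163/32, 77/32); label the merged cluster ADS
  updated: d(ADS,C)=43/4, d(ADS,H)=19/4, d(ADS,KW)=43/8, d(ADS,U)=17/2
iteration 4: select ADS,KW (d=43/8, Q=-345/8); attach at lengths (125/48, 133/48); label the merged cluster ADKSW
  updated: d(ADKSW,C)=95/16, d(ADKSW,H)=35/16, d(ADKSW,U)=129/16
iteration 5: select ADKSW,H (d=35/16, Q=-26); attach at lengths (51/32, 19/32); label the merged cluster ADHKSW
  updated: d(ADHKSW,C)=27/8, d(ADHKSW,U)=119/16
iteration 6: select ADHKSW,C (d=27/8, Q=-301/16); attach at lengths (45/32, 63/32); label the merged cluster ACDHKSW
  updated: d(ACDHKSW,U)=193/32
iteration 7: select ACDHKSW,U (d=193/32); attach at lengths (193/64, 193/64); label the merged cluster ACDHKSUW
final tree: ((((((A:7/4,S:5/4):163/32,D:77/32):125/48,(K:63/20,W:-43/20):133/48):51/32,H:19/32):45/32,C:63/32):193/64,U:193/64)
total length: 911/32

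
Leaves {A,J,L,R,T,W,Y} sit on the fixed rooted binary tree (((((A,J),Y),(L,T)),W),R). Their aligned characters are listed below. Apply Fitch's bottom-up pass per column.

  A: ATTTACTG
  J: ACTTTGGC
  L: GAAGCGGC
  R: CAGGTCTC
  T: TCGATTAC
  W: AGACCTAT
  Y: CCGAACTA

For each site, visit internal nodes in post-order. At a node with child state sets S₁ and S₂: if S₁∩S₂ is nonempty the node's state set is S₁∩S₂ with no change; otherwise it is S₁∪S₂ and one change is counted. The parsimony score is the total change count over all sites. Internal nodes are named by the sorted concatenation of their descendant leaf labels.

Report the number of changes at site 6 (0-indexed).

4

[col 0] AJ: children A:{A}, J:{A} ∩→ {A}; cost 0
[col 0] AJY: children AJ:{A}, Y:{C} ∪→ {A,C}; cost 1
[col 0] LT: children L:{G}, T:{T} ∪→ {G,T}; cost 1
[col 0] AJLTY: children AJY:{A,C}, LT:{G,T} ∪→ {A,C,G,T}; cost 1
[col 0] AJLTWY: children AJLTY:{A,C,G,T}, W:{A} ∩→ {A}; cost 0
[col 0] AJLRTWY: children AJLTWY:{A}, R:{C} ∪→ {A,C}; cost 1
[col 1] AJ: children A:{T}, J:{C} ∪→ {C,T}; cost 1
[col 1] AJY: children AJ:{C,T}, Y:{C} ∩→ {C}; cost 0
[col 1] LT: children L:{A}, T:{C} ∪→ {A,C}; cost 1
[col 1] AJLTY: children AJY:{C}, LT:{A,C} ∩→ {C}; cost 0
[col 1] AJLTWY: children AJLTY:{C}, W:{G} ∪→ {C,G}; cost 1
[col 1] AJLRTWY: children AJLTWY:{C,G}, R:{A} ∪→ {A,C,G}; cost 1
[col 2] AJ: children A:{T}, J:{T} ∩→ {T}; cost 0
[col 2] AJY: children AJ:{T}, Y:{G} ∪→ {G,T}; cost 1
[col 2] LT: children L:{A}, T:{G} ∪→ {A,G}; cost 1
[col 2] AJLTY: children AJY:{G,T}, LT:{A,G} ∩→ {G}; cost 0
[col 2] AJLTWY: children AJLTY:{G}, W:{A} ∪→ {A,G}; cost 1
[col 2] AJLRTWY: children AJLTWY:{A,G}, R:{G} ∩→ {G}; cost 0
[col 3] AJ: children A:{T}, J:{T} ∩→ {T}; cost 0
[col 3] AJY: children AJ:{T}, Y:{A} ∪→ {A,T}; cost 1
[col 3] LT: children L:{G}, T:{A} ∪→ {A,G}; cost 1
[col 3] AJLTY: children AJY:{A,T}, LT:{A,G} ∩→ {A}; cost 0
[col 3] AJLTWY: children AJLTY:{A}, W:{C} ∪→ {A,C}; cost 1
[col 3] AJLRTWY: children AJLTWY:{A,C}, R:{G} ∪→ {A,C,G}; cost 1
[col 4] AJ: children A:{A}, J:{T} ∪→ {A,T}; cost 1
[col 4] AJY: children AJ:{A,T}, Y:{A} ∩→ {A}; cost 0
[col 4] LT: children L:{C}, T:{T} ∪→ {C,T}; cost 1
[col 4] AJLTY: children AJY:{A}, LT:{C,T} ∪→ {A,C,T}; cost 1
[col 4] AJLTWY: children AJLTY:{A,C,T}, W:{C} ∩→ {C}; cost 0
[col 4] AJLRTWY: children AJLTWY:{C}, R:{T} ∪→ {C,T}; cost 1
[col 5] AJ: children A:{C}, J:{G} ∪→ {C,G}; cost 1
[col 5] AJY: children AJ:{C,G}, Y:{C} ∩→ {C}; cost 0
[col 5] LT: children L:{G}, T:{T} ∪→ {G,T}; cost 1
[col 5] AJLTY: children AJY:{C}, LT:{G,T} ∪→ {C,G,T}; cost 1
[col 5] AJLTWY: children AJLTY:{C,G,T}, W:{T} ∩→ {T}; cost 0
[col 5] AJLRTWY: children AJLTWY:{T}, R:{C} ∪→ {C,T}; cost 1
[col 6] AJ: children A:{T}, J:{G} ∪→ {G,T}; cost 1
[col 6] AJY: children AJ:{G,T}, Y:{T} ∩→ {T}; cost 0
[col 6] LT: children L:{G}, T:{A} ∪→ {A,G}; cost 1
[col 6] AJLTY: children AJY:{T}, LT:{A,G} ∪→ {A,G,T}; cost 1
[col 6] AJLTWY: children AJLTY:{A,G,T}, W:{A} ∩→ {A}; cost 0
[col 6] AJLRTWY: children AJLTWY:{A}, R:{T} ∪→ {A,T}; cost 1
[col 7] AJ: children A:{G}, J:{C} ∪→ {C,G}; cost 1
[col 7] AJY: children AJ:{C,G}, Y:{A} ∪→ {A,C,G}; cost 1
[col 7] LT: children L:{C}, T:{C} ∩→ {C}; cost 0
[col 7] AJLTY: children AJY:{A,C,G}, LT:{C} ∩→ {C}; cost 0
[col 7] AJLTWY: children AJLTY:{C}, W:{T} ∪→ {C,T}; cost 1
[col 7] AJLRTWY: children AJLTWY:{C,T}, R:{C} ∩→ {C}; cost 0
per-site changes: [4, 4, 3, 4, 4, 4, 4, 3]; total = 30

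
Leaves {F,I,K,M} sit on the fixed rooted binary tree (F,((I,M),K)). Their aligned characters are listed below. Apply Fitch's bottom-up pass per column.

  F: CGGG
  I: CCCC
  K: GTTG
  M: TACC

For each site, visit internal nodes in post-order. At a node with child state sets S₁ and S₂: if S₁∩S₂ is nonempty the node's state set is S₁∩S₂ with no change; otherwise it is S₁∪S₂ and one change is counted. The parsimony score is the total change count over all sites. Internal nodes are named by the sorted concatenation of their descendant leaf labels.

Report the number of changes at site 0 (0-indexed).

2

site 0, node IM: I={C} ∪ M={T} → {C,T} (+1)
site 0, node IKM: IM={C,T} ∪ K={G} → {C,G,T} (+1)
site 0, node FIKM: F={C} ∩ IKM={C,G,T} → {C} (+0)
site 1, node IM: I={C} ∪ M={A} → {A,C} (+1)
site 1, node IKM: IM={A,C} ∪ K={T} → {A,C,T} (+1)
site 1, node FIKM: F={G} ∪ IKM={A,C,T} → {A,C,G,T} (+1)
site 2, node IM: I={C} ∩ M={C} → {C} (+0)
site 2, node IKM: IM={C} ∪ K={T} → {C,T} (+1)
site 2, node FIKM: F={G} ∪ IKM={C,T} → {C,G,T} (+1)
site 3, node IM: I={C} ∩ M={C} → {C} (+0)
site 3, node IKM: IM={C} ∪ K={G} → {C,G} (+1)
site 3, node FIKM: F={G} ∩ IKM={C,G} → {G} (+0)
per-site changes: [2, 3, 2, 1]; total = 8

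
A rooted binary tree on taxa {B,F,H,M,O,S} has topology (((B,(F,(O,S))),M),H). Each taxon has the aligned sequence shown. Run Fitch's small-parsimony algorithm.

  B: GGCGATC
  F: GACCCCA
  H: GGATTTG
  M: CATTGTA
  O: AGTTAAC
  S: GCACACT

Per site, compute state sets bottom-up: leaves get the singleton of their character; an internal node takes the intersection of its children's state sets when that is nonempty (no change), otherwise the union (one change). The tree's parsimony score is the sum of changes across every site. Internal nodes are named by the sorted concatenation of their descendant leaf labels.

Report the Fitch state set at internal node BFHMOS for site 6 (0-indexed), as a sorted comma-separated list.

A,C,G

site 0, node OS: O={A} ∪ S={G} → {A,G} (+1)
site 0, node FOS: F={G} ∩ OS={A,G} → {G} (+0)
site 0, node BFOS: B={G} ∩ FOS={G} → {G} (+0)
site 0, node BFMOS: BFOS={G} ∪ M={C} → {C,G} (+1)
site 0, node BFHMOS: BFMOS={C,G} ∩ H={G} → {G} (+0)
site 1, node OS: O={G} ∪ S={C} → {C,G} (+1)
site 1, node FOS: F={A} ∪ OS={C,G} → {A,C,G} (+1)
site 1, node BFOS: B={G} ∩ FOS={A,C,G} → {G} (+0)
site 1, node BFMOS: BFOS={G} ∪ M={A} → {A,G} (+1)
site 1, node BFHMOS: BFMOS={A,G} ∩ H={G} → {G} (+0)
site 2, node OS: O={T} ∪ S={A} → {A,T} (+1)
site 2, node FOS: F={C} ∪ OS={A,T} → {A,C,T} (+1)
site 2, node BFOS: B={C} ∩ FOS={A,C,T} → {C} (+0)
site 2, node BFMOS: BFOS={C} ∪ M={T} → {C,T} (+1)
site 2, node BFHMOS: BFMOS={C,T} ∪ H={A} → {A,C,T} (+1)
site 3, node OS: O={T} ∪ S={C} → {C,T} (+1)
site 3, node FOS: F={C} ∩ OS={C,T} → {C} (+0)
site 3, node BFOS: B={G} ∪ FOS={C} → {C,G} (+1)
site 3, node BFMOS: BFOS={C,G} ∪ M={T} → {C,G,T} (+1)
site 3, node BFHMOS: BFMOS={C,G,T} ∩ H={T} → {T} (+0)
site 4, node OS: O={A} ∩ S={A} → {A} (+0)
site 4, node FOS: F={C} ∪ OS={A} → {A,C} (+1)
site 4, node BFOS: B={A} ∩ FOS={A,C} → {A} (+0)
site 4, node BFMOS: BFOS={A} ∪ M={G} → {A,G} (+1)
site 4, node BFHMOS: BFMOS={A,G} ∪ H={T} → {A,G,T} (+1)
site 5, node OS: O={A} ∪ S={C} → {A,C} (+1)
site 5, node FOS: F={C} ∩ OS={A,C} → {C} (+0)
site 5, node BFOS: B={T} ∪ FOS={C} → {C,T} (+1)
site 5, node BFMOS: BFOS={C,T} ∩ M={T} → {T} (+0)
site 5, node BFHMOS: BFMOS={T} ∩ H={T} → {T} (+0)
site 6, node OS: O={C} ∪ S={T} → {C,T} (+1)
site 6, node FOS: F={A} ∪ OS={C,T} → {A,C,T} (+1)
site 6, node BFOS: B={C} ∩ FOS={A,C,T} → {C} (+0)
site 6, node BFMOS: BFOS={C} ∪ M={A} → {A,C} (+1)
site 6, node BFHMOS: BFMOS={A,C} ∪ H={G} → {A,C,G} (+1)
per-site changes: [2, 3, 4, 3, 3, 2, 4]; total = 21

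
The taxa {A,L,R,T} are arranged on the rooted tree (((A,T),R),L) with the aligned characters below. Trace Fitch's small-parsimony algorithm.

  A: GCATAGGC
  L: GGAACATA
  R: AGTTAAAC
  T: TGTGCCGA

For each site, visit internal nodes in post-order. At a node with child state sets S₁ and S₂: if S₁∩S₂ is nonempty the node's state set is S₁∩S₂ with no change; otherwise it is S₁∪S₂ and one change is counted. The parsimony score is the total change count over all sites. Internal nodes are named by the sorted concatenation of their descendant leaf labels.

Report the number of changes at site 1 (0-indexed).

1

site 0, node AT: A={G} ∪ T={T} → {G,T} (+1)
site 0, node ART: AT={G,T} ∪ R={A} → {A,G,T} (+1)
site 0, node ALRT: ART={A,G,T} ∩ L={G} → {G} (+0)
site 1, node AT: A={C} ∪ T={G} → {C,G} (+1)
site 1, node ART: AT={C,G} ∩ R={G} → {G} (+0)
site 1, node ALRT: ART={G} ∩ L={G} → {G} (+0)
site 2, node AT: A={A} ∪ T={T} → {A,T} (+1)
site 2, node ART: AT={A,T} ∩ R={T} → {T} (+0)
site 2, node ALRT: ART={T} ∪ L={A} → {A,T} (+1)
site 3, node AT: A={T} ∪ T={G} → {G,T} (+1)
site 3, node ART: AT={G,T} ∩ R={T} → {T} (+0)
site 3, node ALRT: ART={T} ∪ L={A} → {A,T} (+1)
site 4, node AT: A={A} ∪ T={C} → {A,C} (+1)
site 4, node ART: AT={A,C} ∩ R={A} → {A} (+0)
site 4, node ALRT: ART={A} ∪ L={C} → {A,C} (+1)
site 5, node AT: A={G} ∪ T={C} → {C,G} (+1)
site 5, node ART: AT={C,G} ∪ R={A} → {A,C,G} (+1)
site 5, node ALRT: ART={A,C,G} ∩ L={A} → {A} (+0)
site 6, node AT: A={G} ∩ T={G} → {G} (+0)
site 6, node ART: AT={G} ∪ R={A} → {A,G} (+1)
site 6, node ALRT: ART={A,G} ∪ L={T} → {A,G,T} (+1)
site 7, node AT: A={C} ∪ T={A} → {A,C} (+1)
site 7, node ART: AT={A,C} ∩ R={C} → {C} (+0)
site 7, node ALRT: ART={C} ∪ L={A} → {A,C} (+1)
per-site changes: [2, 1, 2, 2, 2, 2, 2, 2]; total = 15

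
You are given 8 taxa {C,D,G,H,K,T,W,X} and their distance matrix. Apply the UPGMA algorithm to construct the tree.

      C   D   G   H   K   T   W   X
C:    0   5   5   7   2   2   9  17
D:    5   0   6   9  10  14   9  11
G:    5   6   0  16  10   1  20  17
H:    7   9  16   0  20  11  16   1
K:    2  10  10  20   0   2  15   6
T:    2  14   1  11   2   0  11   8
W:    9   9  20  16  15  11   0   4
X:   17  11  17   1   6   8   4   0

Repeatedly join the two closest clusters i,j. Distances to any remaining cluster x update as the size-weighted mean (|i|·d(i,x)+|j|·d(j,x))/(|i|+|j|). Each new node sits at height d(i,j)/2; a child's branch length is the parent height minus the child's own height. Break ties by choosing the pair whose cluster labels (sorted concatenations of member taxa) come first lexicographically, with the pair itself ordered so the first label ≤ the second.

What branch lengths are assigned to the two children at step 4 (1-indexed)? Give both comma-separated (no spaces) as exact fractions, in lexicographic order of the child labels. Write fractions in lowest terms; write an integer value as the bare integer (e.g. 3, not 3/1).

1. join G+T (d=1) ⇒ GT; edges |G|=1/2, |T|=1/2
  updated: d(C,GT)=7/2, d(D,GT)=10, d(GT,H)=27/2, d(GT,K)=6, d(GT,W)=31/2, d(GT,X)=25/2
2. join H+X (d=1) ⇒ HX; edges |H|=1/2, |X|=1/2
  updated: d(C,HX)=12, d(D,HX)=10, d(GT,HX)=13, d(HX,K)=13, d(HX,W)=10
3. join C+K (d=2) ⇒ CK; edges |C|=1, |K|=1
  updated: d(CK,D)=15/2, d(CK,GT)=19/4, d(CK,HX)=25/2, d(CK,W)=12
4. join CK+GT (d=19/4) ⇒ CGKT; edges |CK|=11/8, |GT|=15/8
  updated: d(CGKT,D)=35/4, d(CGKT,HX)=51/4, d(CGKT,W)=55/4
5. join CGKT+D (d=35/4) ⇒ CDGKT; edges |CGKT|=2, |D|=35/8
  updated: d(CDGKT,HX)=61/5, d(CDGKT,W)=64/5
6. join HX+W (d=10) ⇒ HWX; edges |HX|=9/2, |W|=5
  updated: d(CDGKT,HWX)=62/5
7. join CDGKT+HWX (d=62/5) ⇒ CDGHKTWX; edges |CDGKT|=73/40, |HWX|=6/5
final tree: ((((C:1,K:1):11/8,(G:1/2,T:1/2):15/8):2,D:35/8):73/40,((H:1/2,X:1/2):9/2,W:5):6/5)
total length: 523/20

11/8,15/8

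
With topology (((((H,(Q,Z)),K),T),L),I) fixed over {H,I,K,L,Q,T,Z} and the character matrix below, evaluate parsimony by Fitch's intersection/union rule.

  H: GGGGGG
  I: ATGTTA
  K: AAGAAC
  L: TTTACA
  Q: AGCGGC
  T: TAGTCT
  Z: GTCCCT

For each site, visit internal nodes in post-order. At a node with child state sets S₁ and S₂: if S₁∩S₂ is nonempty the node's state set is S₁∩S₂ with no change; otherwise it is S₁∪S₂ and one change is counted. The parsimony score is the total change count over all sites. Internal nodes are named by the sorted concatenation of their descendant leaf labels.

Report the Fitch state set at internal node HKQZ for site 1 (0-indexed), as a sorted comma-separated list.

site 0, node QZ: Q={A} ∪ Z={G} → {A,G} (+1)
site 0, node HQZ: H={G} ∩ QZ={A,G} → {G} (+0)
site 0, node HKQZ: HQZ={G} ∪ K={A} → {A,G} (+1)
site 0, node HKQTZ: HKQZ={A,G} ∪ T={T} → {A,G,T} (+1)
site 0, node HKLQTZ: HKQTZ={A,G,T} ∩ L={T} → {T} (+0)
site 0, node HIKLQTZ: HKLQTZ={T} ∪ I={A} → {A,T} (+1)
site 1, node QZ: Q={G} ∪ Z={T} → {G,T} (+1)
site 1, node HQZ: H={G} ∩ QZ={G,T} → {G} (+0)
site 1, node HKQZ: HQZ={G} ∪ K={A} → {A,G} (+1)
site 1, node HKQTZ: HKQZ={A,G} ∩ T={A} → {A} (+0)
site 1, node HKLQTZ: HKQTZ={A} ∪ L={T} → {A,T} (+1)
site 1, node HIKLQTZ: HKLQTZ={A,T} ∩ I={T} → {T} (+0)
site 2, node QZ: Q={C} ∩ Z={C} → {C} (+0)
site 2, node HQZ: H={G} ∪ QZ={C} → {C,G} (+1)
site 2, node HKQZ: HQZ={C,G} ∩ K={G} → {G} (+0)
site 2, node HKQTZ: HKQZ={G} ∩ T={G} → {G} (+0)
site 2, node HKLQTZ: HKQTZ={G} ∪ L={T} → {G,T} (+1)
site 2, node HIKLQTZ: HKLQTZ={G,T} ∩ I={G} → {G} (+0)
site 3, node QZ: Q={G} ∪ Z={C} → {C,G} (+1)
site 3, node HQZ: H={G} ∩ QZ={C,G} → {G} (+0)
site 3, node HKQZ: HQZ={G} ∪ K={A} → {A,G} (+1)
site 3, node HKQTZ: HKQZ={A,G} ∪ T={T} → {A,G,T} (+1)
site 3, node HKLQTZ: HKQTZ={A,G,T} ∩ L={A} → {A} (+0)
site 3, node HIKLQTZ: HKLQTZ={A} ∪ I={T} → {A,T} (+1)
site 4, node QZ: Q={G} ∪ Z={C} → {C,G} (+1)
site 4, node HQZ: H={G} ∩ QZ={C,G} → {G} (+0)
site 4, node HKQZ: HQZ={G} ∪ K={A} → {A,G} (+1)
site 4, node HKQTZ: HKQZ={A,G} ∪ T={C} → {A,C,G} (+1)
site 4, node HKLQTZ: HKQTZ={A,C,G} ∩ L={C} → {C} (+0)
site 4, node HIKLQTZ: HKLQTZ={C} ∪ I={T} → {C,T} (+1)
site 5, node QZ: Q={C} ∪ Z={T} → {C,T} (+1)
site 5, node HQZ: H={G} ∪ QZ={C,T} → {C,G,T} (+1)
site 5, node HKQZ: HQZ={C,G,T} ∩ K={C} → {C} (+0)
site 5, node HKQTZ: HKQZ={C} ∪ T={T} → {C,T} (+1)
site 5, node HKLQTZ: HKQTZ={C,T} ∪ L={A} → {A,C,T} (+1)
site 5, node HIKLQTZ: HKLQTZ={A,C,T} ∩ I={A} → {A} (+0)
per-site changes: [4, 3, 2, 4, 4, 4]; total = 21

A,G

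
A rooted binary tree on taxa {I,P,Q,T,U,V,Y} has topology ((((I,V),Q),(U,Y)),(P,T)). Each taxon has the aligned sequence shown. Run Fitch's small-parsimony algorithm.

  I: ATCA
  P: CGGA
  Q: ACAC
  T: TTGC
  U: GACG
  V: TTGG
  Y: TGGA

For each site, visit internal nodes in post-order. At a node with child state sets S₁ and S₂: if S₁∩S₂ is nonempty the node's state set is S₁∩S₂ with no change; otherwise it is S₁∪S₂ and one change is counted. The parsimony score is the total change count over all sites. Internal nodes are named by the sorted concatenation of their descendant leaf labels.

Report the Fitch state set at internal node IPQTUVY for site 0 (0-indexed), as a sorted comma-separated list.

T

site 0, node IV: I={A} ∪ V={T} → {A,T} (+1)
site 0, node IQV: IV={A,T} ∩ Q={A} → {A} (+0)
site 0, node UY: U={G} ∪ Y={T} → {G,T} (+1)
site 0, node IQUVY: IQV={A} ∪ UY={G,T} → {A,G,T} (+1)
site 0, node PT: P={C} ∪ T={T} → {C,T} (+1)
site 0, node IPQTUVY: IQUVY={A,G,T} ∩ PT={C,T} → {T} (+0)
site 1, node IV: I={T} ∩ V={T} → {T} (+0)
site 1, node IQV: IV={T} ∪ Q={C} → {C,T} (+1)
site 1, node UY: U={A} ∪ Y={G} → {A,G} (+1)
site 1, node IQUVY: IQV={C,T} ∪ UY={A,G} → {A,C,G,T} (+1)
site 1, node PT: P={G} ∪ T={T} → {G,T} (+1)
site 1, node IPQTUVY: IQUVY={A,C,G,T} ∩ PT={G,T} → {G,T} (+0)
site 2, node IV: I={C} ∪ V={G} → {C,G} (+1)
site 2, node IQV: IV={C,G} ∪ Q={A} → {A,C,G} (+1)
site 2, node UY: U={C} ∪ Y={G} → {C,G} (+1)
site 2, node IQUVY: IQV={A,C,G} ∩ UY={C,G} → {C,G} (+0)
site 2, node PT: P={G} ∩ T={G} → {G} (+0)
site 2, node IPQTUVY: IQUVY={C,G} ∩ PT={G} → {G} (+0)
site 3, node IV: I={A} ∪ V={G} → {A,G} (+1)
site 3, node IQV: IV={A,G} ∪ Q={C} → {A,C,G} (+1)
site 3, node UY: U={G} ∪ Y={A} → {A,G} (+1)
site 3, node IQUVY: IQV={A,C,G} ∩ UY={A,G} → {A,G} (+0)
site 3, node PT: P={A} ∪ T={C} → {A,C} (+1)
site 3, node IPQTUVY: IQUVY={A,G} ∩ PT={A,C} → {A} (+0)
per-site changes: [4, 4, 3, 4]; total = 15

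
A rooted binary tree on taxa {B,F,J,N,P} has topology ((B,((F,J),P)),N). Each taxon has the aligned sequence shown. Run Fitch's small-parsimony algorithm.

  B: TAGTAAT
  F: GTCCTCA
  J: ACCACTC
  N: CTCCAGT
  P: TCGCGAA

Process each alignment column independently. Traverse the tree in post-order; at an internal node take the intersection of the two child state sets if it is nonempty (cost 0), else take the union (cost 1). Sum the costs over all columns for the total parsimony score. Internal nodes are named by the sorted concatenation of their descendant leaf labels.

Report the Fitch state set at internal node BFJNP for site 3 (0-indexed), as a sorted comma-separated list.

[col 0] FJ: children F:{G}, J:{A} ∪→ {A,G}; cost 1
[col 0] FJP: children FJ:{A,G}, P:{T} ∪→ {A,G,T}; cost 1
[col 0] BFJP: children B:{T}, FJP:{A,G,T} ∩→ {T}; cost 0
[col 0] BFJNP: children BFJP:{T}, N:{C} ∪→ {C,T}; cost 1
[col 1] FJ: children F:{T}, J:{C} ∪→ {C,T}; cost 1
[col 1] FJP: children FJ:{C,T}, P:{C} ∩→ {C}; cost 0
[col 1] BFJP: children B:{A}, FJP:{C} ∪→ {A,C}; cost 1
[col 1] BFJNP: children BFJP:{A,C}, N:{T} ∪→ {A,C,T}; cost 1
[col 2] FJ: children F:{C}, J:{C} ∩→ {C}; cost 0
[col 2] FJP: children FJ:{C}, P:{G} ∪→ {C,G}; cost 1
[col 2] BFJP: children B:{G}, FJP:{C,G} ∩→ {G}; cost 0
[col 2] BFJNP: children BFJP:{G}, N:{C} ∪→ {C,G}; cost 1
[col 3] FJ: children F:{C}, J:{A} ∪→ {A,C}; cost 1
[col 3] FJP: children FJ:{A,C}, P:{C} ∩→ {C}; cost 0
[col 3] BFJP: children B:{T}, FJP:{C} ∪→ {C,T}; cost 1
[col 3] BFJNP: children BFJP:{C,T}, N:{C} ∩→ {C}; cost 0
[col 4] FJ: children F:{T}, J:{C} ∪→ {C,T}; cost 1
[col 4] FJP: children FJ:{C,T}, P:{G} ∪→ {C,G,T}; cost 1
[col 4] BFJP: children B:{A}, FJP:{C,G,T} ∪→ {A,C,G,T}; cost 1
[col 4] BFJNP: children BFJP:{A,C,G,T}, N:{A} ∩→ {A}; cost 0
[col 5] FJ: children F:{C}, J:{T} ∪→ {C,T}; cost 1
[col 5] FJP: children FJ:{C,T}, P:{A} ∪→ {A,C,T}; cost 1
[col 5] BFJP: children B:{A}, FJP:{A,C,T} ∩→ {A}; cost 0
[col 5] BFJNP: children BFJP:{A}, N:{G} ∪→ {A,G}; cost 1
[col 6] FJ: children F:{A}, J:{C} ∪→ {A,C}; cost 1
[col 6] FJP: children FJ:{A,C}, P:{A} ∩→ {A}; cost 0
[col 6] BFJP: children B:{T}, FJP:{A} ∪→ {A,T}; cost 1
[col 6] BFJNP: children BFJP:{A,T}, N:{T} ∩→ {T}; cost 0
per-site changes: [3, 3, 2, 2, 3, 3, 2]; total = 18

C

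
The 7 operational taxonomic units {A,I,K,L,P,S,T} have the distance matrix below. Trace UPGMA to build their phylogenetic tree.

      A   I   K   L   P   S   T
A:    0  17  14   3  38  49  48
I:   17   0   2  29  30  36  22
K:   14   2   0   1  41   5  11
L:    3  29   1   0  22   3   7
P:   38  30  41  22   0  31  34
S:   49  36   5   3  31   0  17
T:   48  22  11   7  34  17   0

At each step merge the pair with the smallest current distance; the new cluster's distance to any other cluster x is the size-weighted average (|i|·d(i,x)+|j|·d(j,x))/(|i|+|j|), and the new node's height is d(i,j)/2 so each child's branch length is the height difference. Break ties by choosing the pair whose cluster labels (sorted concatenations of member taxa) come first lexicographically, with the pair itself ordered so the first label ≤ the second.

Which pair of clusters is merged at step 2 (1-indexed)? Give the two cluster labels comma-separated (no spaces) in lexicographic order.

step 1: merge (K,L) at d=1; branch lengths K→1/2, L→1/2; new cluster KL
  updated: d(A,KL)=17/2, d(I,KL)=31/2, d(KL,P)=63/2, d(KL,S)=4, d(KL,T)=9
step 2: merge (KL,S) at d=4; branch lengths KL→3/2, S→2; new cluster KLS
  updated: d(A,KLS)=22, d(I,KLS)=67/3, d(KLS,P)=94/3, d(KLS,T)=35/3
step 3: merge (KLS,T) at d=35/3; branch lengths KLS→23/6, T→35/6; new cluster KLST
  updated: d(A,KLST)=57/2, d(I,KLST)=89/4, d(KLST,P)=32
step 4: merge (A,I) at d=17; branch lengths A→17/2, I→17/2; new cluster AI
  updated: d(AI,KLST)=203/8, d(AI,P)=34
step 5: merge (AI,KLST) at d=203/8; branch lengths AI→67/16, KLST→329/48; new cluster AIKLST
  updated: d(AIKLST,P)=98/3
step 6: merge (AIKLST,P) at d=98/3; branch lengths AIKLST→175/48, P→49/3; new cluster AIKLPST
final tree: (((A:17/2,I:17/2):67/16,(((K:1/2,L:1/2):3/2,S:2):23/6,T:35/6):329/48):175/48,P:49/3)
total length: 995/16

KL,S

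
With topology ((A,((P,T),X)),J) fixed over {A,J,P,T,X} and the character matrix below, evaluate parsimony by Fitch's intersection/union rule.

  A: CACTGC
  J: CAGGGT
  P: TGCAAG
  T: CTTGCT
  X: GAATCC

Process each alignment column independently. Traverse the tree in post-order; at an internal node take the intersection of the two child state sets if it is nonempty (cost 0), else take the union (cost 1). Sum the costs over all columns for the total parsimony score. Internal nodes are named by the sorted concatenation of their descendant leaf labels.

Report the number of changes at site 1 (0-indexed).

2

site 0, node PT: P={T} ∪ T={C} → {C,T} (+1)
site 0, node PTX: PT={C,T} ∪ X={G} → {C,G,T} (+1)
site 0, node APTX: A={C} ∩ PTX={C,G,T} → {C} (+0)
site 0, node AJPTX: APTX={C} ∩ J={C} → {C} (+0)
site 1, node PT: P={G} ∪ T={T} → {G,T} (+1)
site 1, node PTX: PT={G,T} ∪ X={A} → {A,G,T} (+1)
site 1, node APTX: A={A} ∩ PTX={A,G,T} → {A} (+0)
site 1, node AJPTX: APTX={A} ∩ J={A} → {A} (+0)
site 2, node PT: P={C} ∪ T={T} → {C,T} (+1)
site 2, node PTX: PT={C,T} ∪ X={A} → {A,C,T} (+1)
site 2, node APTX: A={C} ∩ PTX={A,C,T} → {C} (+0)
site 2, node AJPTX: APTX={C} ∪ J={G} → {C,G} (+1)
site 3, node PT: P={A} ∪ T={G} → {A,G} (+1)
site 3, node PTX: PT={A,G} ∪ X={T} → {A,G,T} (+1)
site 3, node APTX: A={T} ∩ PTX={A,G,T} → {T} (+0)
site 3, node AJPTX: APTX={T} ∪ J={G} → {G,T} (+1)
site 4, node PT: P={A} ∪ T={C} → {A,C} (+1)
site 4, node PTX: PT={A,C} ∩ X={C} → {C} (+0)
site 4, node APTX: A={G} ∪ PTX={C} → {C,G} (+1)
site 4, node AJPTX: APTX={C,G} ∩ J={G} → {G} (+0)
site 5, node PT: P={G} ∪ T={T} → {G,T} (+1)
site 5, node PTX: PT={G,T} ∪ X={C} → {C,G,T} (+1)
site 5, node APTX: A={C} ∩ PTX={C,G,T} → {C} (+0)
site 5, node AJPTX: APTX={C} ∪ J={T} → {C,T} (+1)
per-site changes: [2, 2, 3, 3, 2, 3]; total = 15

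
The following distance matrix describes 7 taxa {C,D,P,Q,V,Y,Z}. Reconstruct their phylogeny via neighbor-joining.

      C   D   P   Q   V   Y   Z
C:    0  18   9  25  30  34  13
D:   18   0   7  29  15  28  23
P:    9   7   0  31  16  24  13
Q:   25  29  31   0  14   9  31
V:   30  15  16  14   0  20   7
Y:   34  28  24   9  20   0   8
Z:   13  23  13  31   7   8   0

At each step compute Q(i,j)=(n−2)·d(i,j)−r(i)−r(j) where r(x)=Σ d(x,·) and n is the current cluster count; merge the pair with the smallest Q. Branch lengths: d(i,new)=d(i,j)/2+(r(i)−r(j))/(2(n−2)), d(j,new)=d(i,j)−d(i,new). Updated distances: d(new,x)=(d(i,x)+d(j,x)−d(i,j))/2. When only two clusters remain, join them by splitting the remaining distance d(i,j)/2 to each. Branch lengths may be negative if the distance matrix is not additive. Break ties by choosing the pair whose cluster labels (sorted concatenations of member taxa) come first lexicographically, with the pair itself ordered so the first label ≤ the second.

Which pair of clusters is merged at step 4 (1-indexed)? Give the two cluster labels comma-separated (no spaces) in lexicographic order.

C,QVYZ

step 1: merge (Q,Y) at d=9, Q=-217; branch lengths Q→61/10, Y→29/10; new cluster QY
  updated: d(C,QY)=25, d(D,QY)=24, d(P,QY)=23, d(QY,V)=25/2, d(QY,Z)=15
step 2: merge (QY,V) at d=25/2, Q=-130; branch lengths QY→69/8, V→31/8; new cluster QVY
  updated: d(C,QVY)=85/4, d(D,QVY)=53/4, d(P,QVY)=53/4, d(QVY,Z)=19/4
step 3: merge (QVY,Z) at d=19/4, Q=-92; branch lengths QVY→13/6, Z→31/12; new cluster QVYZ
  updated: d(C,QVYZ)=59/4, d(D,QVYZ)=63/4, d(P,QVYZ)=43/4
step 4: merge (C,QVYZ) at d=59/4, Q=-107/2; branch lengths C→15/2, QVYZ→29/4; new cluster CQVYZ
  updated: d(CQVYZ,D)=19/2, d(CQVYZ,P)=5/2
step 5: merge (CQVYZ,D) at d=19/2, Q=-19; branch lengths CQVYZ→5/2, D→7; new cluster CDQVYZ
  updated: d(CDQVYZ,P)=0
step 6: merge (CDQVYZ,P) at d=0; branch lengths CDQVYZ→0, P→0; new cluster CDPQVYZ
final tree: (((C:15/2,(((Q:61/10,Y:29/10):69/8,V:31/8):13/6,Z:31/12):29/4):5/2,D:7):0,P:0)
total length: 101/2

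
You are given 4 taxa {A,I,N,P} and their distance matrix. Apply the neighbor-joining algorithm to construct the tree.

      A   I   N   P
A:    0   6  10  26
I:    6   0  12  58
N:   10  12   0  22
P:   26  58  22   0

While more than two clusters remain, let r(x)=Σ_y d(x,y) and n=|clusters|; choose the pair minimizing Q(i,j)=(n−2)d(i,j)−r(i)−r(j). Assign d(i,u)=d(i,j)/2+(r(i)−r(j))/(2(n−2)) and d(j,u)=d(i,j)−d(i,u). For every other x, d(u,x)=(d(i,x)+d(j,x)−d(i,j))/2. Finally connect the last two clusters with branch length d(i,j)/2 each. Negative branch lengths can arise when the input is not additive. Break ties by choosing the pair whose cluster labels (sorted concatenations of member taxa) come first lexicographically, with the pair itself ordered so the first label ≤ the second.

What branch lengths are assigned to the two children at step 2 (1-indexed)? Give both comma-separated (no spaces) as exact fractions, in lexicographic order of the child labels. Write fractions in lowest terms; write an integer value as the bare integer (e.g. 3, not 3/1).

1. join A+I (d=6, Q=-106) ⇒ AI; edges |A|=-11/2, |I|=23/2
  updated: d(AI,N)=8, d(AI,P)=39
2. join AI+N (d=8, Q=-69) ⇒ AIN; edges |AI|=25/2, |N|=-9/2
  updated: d(AIN,P)=53/2
3. join AIN+P (d=53/2) ⇒ AINP; edges |AIN|=53/4, |P|=53/4
final tree: (((A:-11/2,I:23/2):25/2,N:-9/2):53/4,P:53/4)
total length: 81/2

25/2,-9/2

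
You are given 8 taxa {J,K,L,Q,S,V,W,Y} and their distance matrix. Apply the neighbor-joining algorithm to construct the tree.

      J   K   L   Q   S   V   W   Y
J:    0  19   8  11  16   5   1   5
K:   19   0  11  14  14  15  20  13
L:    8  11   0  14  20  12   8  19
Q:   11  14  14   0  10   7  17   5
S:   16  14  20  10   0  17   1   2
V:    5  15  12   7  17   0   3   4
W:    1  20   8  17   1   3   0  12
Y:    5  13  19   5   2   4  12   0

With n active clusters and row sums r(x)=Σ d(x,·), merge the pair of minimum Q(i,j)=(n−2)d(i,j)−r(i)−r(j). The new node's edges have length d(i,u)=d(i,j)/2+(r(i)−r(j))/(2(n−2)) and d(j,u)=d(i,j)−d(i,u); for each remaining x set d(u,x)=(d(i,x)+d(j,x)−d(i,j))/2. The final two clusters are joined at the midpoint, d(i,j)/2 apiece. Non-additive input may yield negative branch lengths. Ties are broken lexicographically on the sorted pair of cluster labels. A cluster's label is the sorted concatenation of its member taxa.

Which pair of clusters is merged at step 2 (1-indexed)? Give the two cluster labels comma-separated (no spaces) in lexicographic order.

K,L

1. join S+W (d=1, Q=-136) ⇒ SW; edges |S|=2, |W|=-1
  updated: d(J,SW)=8, d(K,SW)=33/2, d(L,SW)=27/2, d(Q,SW)=13, d(SW,V)=19/2, d(SW,Y)=13/2
2. join K+L (d=11, Q=-111) ⇒ KL; edges |K|=33/5, |L|=22/5
  updated: d(J,KL)=8, d(KL,Q)=17/2, d(KL,SW)=19/2, d(KL,V)=8, d(KL,Y)=21/2
3. join Q+Y (d=5, Q=-111/2) ⇒ QY; edges |Q|=67/16, |Y|=13/16
  updated: d(J,QY)=11/2, d(KL,QY)=7, d(QY,SW)=29/4, d(QY,V)=3
4. join QY+V (d=3, Q=-157/4) ⇒ QVY; edges |QY|=25/24, |V|=47/24
  updated: d(J,QVY)=15/4, d(KL,QVY)=6, d(QVY,SW)=55/8
5. join J+QVY (d=15/4, Q=-231/8) ⇒ JQVY; edges |J|=85/32, |QVY|=35/32
  updated: d(JQVY,KL)=41/8, d(JQVY,SW)=89/16
6. join JQVY+KL (d=41/8, Q=-323/16) ⇒ JKLQVY; edges |JQVY|=19/32, |KL|=145/32
  updated: d(JKLQVY,SW)=159/32
7. join JKLQVY+SW (d=159/32) ⇒ JKLQSVWY; edges |JKLQVY|=159/64, |SW|=159/64
final tree: (((J:85/32,((Q:67/16,Y:13/16):25/24,V:47/24):35/32):19/32,(K:33/5,L:22/5):145/32):159/64,(S:2,W:-1):159/64)
total length: 1083/32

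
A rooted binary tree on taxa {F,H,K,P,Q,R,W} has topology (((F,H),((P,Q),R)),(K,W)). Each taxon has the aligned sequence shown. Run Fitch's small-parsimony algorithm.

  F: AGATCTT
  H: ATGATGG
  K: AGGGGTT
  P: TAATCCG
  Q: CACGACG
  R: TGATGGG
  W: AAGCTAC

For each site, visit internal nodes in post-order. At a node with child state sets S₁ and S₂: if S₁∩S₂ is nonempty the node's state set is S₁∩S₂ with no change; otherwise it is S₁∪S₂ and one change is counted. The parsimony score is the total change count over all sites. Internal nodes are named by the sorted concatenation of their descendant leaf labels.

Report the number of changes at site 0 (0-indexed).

[col 0] FH: children F:{A}, H:{A} ∩→ {A}; cost 0
[col 0] PQ: children P:{T}, Q:{C} ∪→ {C,T}; cost 1
[col 0] PQR: children PQ:{C,T}, R:{T} ∩→ {T}; cost 0
[col 0] FHPQR: children FH:{A}, PQR:{T} ∪→ {A,T}; cost 1
[col 0] KW: children K:{A}, W:{A} ∩→ {A}; cost 0
[col 0] FHKPQRW: children FHPQR:{A,T}, KW:{A} ∩→ {A}; cost 0
[col 1] FH: children F:{G}, H:{T} ∪→ {G,T}; cost 1
[col 1] PQ: children P:{A}, Q:{A} ∩→ {A}; cost 0
[col 1] PQR: children PQ:{A}, R:{G} ∪→ {A,G}; cost 1
[col 1] FHPQR: children FH:{G,T}, PQR:{A,G} ∩→ {G}; cost 0
[col 1] KW: children K:{G}, W:{A} ∪→ {A,G}; cost 1
[col 1] FHKPQRW: children FHPQR:{G}, KW:{A,G} ∩→ {G}; cost 0
[col 2] FH: children F:{A}, H:{G} ∪→ {A,G}; cost 1
[col 2] PQ: children P:{A}, Q:{C} ∪→ {A,C}; cost 1
[col 2] PQR: children PQ:{A,C}, R:{A} ∩→ {A}; cost 0
[col 2] FHPQR: children FH:{A,G}, PQR:{A} ∩→ {A}; cost 0
[col 2] KW: children K:{G}, W:{G} ∩→ {G}; cost 0
[col 2] FHKPQRW: children FHPQR:{A}, KW:{G} ∪→ {A,G}; cost 1
[col 3] FH: children F:{T}, H:{A} ∪→ {A,T}; cost 1
[col 3] PQ: children P:{T}, Q:{G} ∪→ {G,T}; cost 1
[col 3] PQR: children PQ:{G,T}, R:{T} ∩→ {T}; cost 0
[col 3] FHPQR: children FH:{A,T}, PQR:{T} ∩→ {T}; cost 0
[col 3] KW: children K:{G}, W:{C} ∪→ {C,G}; cost 1
[col 3] FHKPQRW: children FHPQR:{T}, KW:{C,G} ∪→ {C,G,T}; cost 1
[col 4] FH: children F:{C}, H:{T} ∪→ {C,T}; cost 1
[col 4] PQ: children P:{C}, Q:{A} ∪→ {A,C}; cost 1
[col 4] PQR: children PQ:{A,C}, R:{G} ∪→ {A,C,G}; cost 1
[col 4] FHPQR: children FH:{C,T}, PQR:{A,C,G} ∩→ {C}; cost 0
[col 4] KW: children K:{G}, W:{T} ∪→ {G,T}; cost 1
[col 4] FHKPQRW: children FHPQR:{C}, KW:{G,T} ∪→ {C,G,T}; cost 1
[col 5] FH: children F:{T}, H:{G} ∪→ {G,T}; cost 1
[col 5] PQ: children P:{C}, Q:{C} ∩→ {C}; cost 0
[col 5] PQR: children PQ:{C}, R:{G} ∪→ {C,G}; cost 1
[col 5] FHPQR: children FH:{G,T}, PQR:{C,G} ∩→ {G}; cost 0
[col 5] KW: children K:{T}, W:{A} ∪→ {A,T}; cost 1
[col 5] FHKPQRW: children FHPQR:{G}, KW:{A,T} ∪→ {A,G,T}; cost 1
[col 6] FH: children F:{T}, H:{G} ∪→ {G,T}; cost 1
[col 6] PQ: children P:{G}, Q:{G} ∩→ {G}; cost 0
[col 6] PQR: children PQ:{G}, R:{G} ∩→ {G}; cost 0
[col 6] FHPQR: children FH:{G,T}, PQR:{G} ∩→ {G}; cost 0
[col 6] KW: children K:{T}, W:{C} ∪→ {C,T}; cost 1
[col 6] FHKPQRW: children FHPQR:{G}, KW:{C,T} ∪→ {C,G,T}; cost 1
per-site changes: [2, 3, 3, 4, 5, 4, 3]; total = 24

2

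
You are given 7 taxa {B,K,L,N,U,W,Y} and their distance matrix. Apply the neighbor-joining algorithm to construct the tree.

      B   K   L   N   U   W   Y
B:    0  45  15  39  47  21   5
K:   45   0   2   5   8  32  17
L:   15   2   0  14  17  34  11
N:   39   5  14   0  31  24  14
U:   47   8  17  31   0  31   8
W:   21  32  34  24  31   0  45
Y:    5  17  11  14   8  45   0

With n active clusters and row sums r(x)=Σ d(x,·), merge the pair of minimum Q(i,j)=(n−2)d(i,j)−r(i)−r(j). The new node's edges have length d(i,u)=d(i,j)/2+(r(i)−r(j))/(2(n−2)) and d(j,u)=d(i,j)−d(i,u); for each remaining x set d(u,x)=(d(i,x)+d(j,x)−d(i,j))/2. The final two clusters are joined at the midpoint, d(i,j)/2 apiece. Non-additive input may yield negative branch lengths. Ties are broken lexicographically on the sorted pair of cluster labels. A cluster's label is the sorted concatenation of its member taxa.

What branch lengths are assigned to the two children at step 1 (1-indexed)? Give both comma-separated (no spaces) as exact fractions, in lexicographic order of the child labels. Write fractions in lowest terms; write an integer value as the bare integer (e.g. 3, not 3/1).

1. join B+W (d=21, Q=-254) ⇒ BW; edges |B|=9, |W|=12
  updated: d(BW,K)=28, d(BW,L)=14, d(BW,N)=21, d(BW,U)=57/2, d(BW,Y)=29/2
2. join K+N (d=5, Q=-125) ⇒ KN; edges |K|=-5/8, |N|=45/8
  updated: d(BW,KN)=22, d(KN,L)=11/2, d(KN,U)=17, d(KN,Y)=13
3. join U+Y (d=8, Q=-93) ⇒ UY; edges |U|=8, |Y|=0
  updated: d(BW,UY)=35/2, d(KN,UY)=11, d(L,UY)=10
4. join BW+UY (d=35/2, Q=-57) ⇒ BUWY; edges |BW|=25/2, |UY|=5
  updated: d(BUWY,KN)=31/4, d(BUWY,L)=13/4
5. join BUWY+KN (d=31/4, Q=-33/2) ⇒ BKNUWY; edges |BUWY|=11/4, |KN|=5
  updated: d(BKNUWY,L)=1/2
6. join BKNUWY+L (d=1/2) ⇒ BKLNUWY; edges |BKNUWY|=1/4, |L|=1/4
final tree: ((((B:9,W:12):25/2,(U:8,Y:0):5):11/4,(K:-5/8,N:45/8):5):1/4,L:1/4)
total length: 239/4

9,12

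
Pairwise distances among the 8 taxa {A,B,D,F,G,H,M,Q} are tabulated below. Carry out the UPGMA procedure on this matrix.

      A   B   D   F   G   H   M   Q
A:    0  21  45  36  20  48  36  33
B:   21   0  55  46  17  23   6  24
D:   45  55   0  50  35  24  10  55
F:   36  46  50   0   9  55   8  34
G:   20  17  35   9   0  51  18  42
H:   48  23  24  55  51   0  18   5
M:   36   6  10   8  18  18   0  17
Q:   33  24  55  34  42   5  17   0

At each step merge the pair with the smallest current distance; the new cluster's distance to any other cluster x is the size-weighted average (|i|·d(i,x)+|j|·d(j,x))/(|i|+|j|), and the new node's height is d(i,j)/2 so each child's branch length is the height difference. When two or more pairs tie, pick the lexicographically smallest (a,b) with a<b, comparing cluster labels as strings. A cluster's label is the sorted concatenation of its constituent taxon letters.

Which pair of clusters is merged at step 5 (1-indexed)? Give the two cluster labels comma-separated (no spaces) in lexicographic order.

step 1: merge (H,Q) at d=5; branch lengths H→5/2, Q→5/2; new cluster HQ
  updated: d(A,HQ)=81/2, d(B,HQ)=47/2, d(D,HQ)=79/2, d(F,HQ)=89/2, d(G,HQ)=93/2, d(HQ,M)=35/2
step 2: merge (B,M) at d=6; branch lengths B→3, M→3; new cluster BM
  updated: d(A,BM)=57/2, d(BM,D)=65/2, d(BM,F)=27, d(BM,G)=35/2, d(BM,HQ)=41/2
step 3: merge (F,G) at d=9; branch lengths F→9/2, G→9/2; new cluster FG
  updated: d(A,FG)=28, d(BM,FG)=89/4, d(D,FG)=85/2, d(FG,HQ)=91/2
step 4: merge (BM,HQ) at d=41/2; branch lengths BM→29/4, HQ→31/4; new cluster BHMQ
  updated: d(A,BHMQ)=69/2, d(BHMQ,D)=36, d(BHMQ,FG)=271/8
step 5: merge (A,FG) at d=28; branch lengths A→14, FG→19/2; new cluster AFG
  updated: d(AFG,BHMQ)=409/12, d(AFG,D)=130/3
step 6: merge (AFG,BHMQ) at d=409/12; branch lengths AFG→73/24, BHMQ→163/24; new cluster ABFGHMQ
  updated: d(ABFGHMQ,D)=274/7
step 7: merge (ABFGHMQ,D) at d=274/7; branch lengths ABFGHMQ→425/168, D→137/7; new cluster ABDFGHMQ
final tree: (((A:14,(F:9/2,G:9/2):19/2):73/24,((B:3,M:3):29/4,(H:5/2,Q:5/2):31/4):163/24):425/168,D:137/7)
total length: 15193/168

A,FG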